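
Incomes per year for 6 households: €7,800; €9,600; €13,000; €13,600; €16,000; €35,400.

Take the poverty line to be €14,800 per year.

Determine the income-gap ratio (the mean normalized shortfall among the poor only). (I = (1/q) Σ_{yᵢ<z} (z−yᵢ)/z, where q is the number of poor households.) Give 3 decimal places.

0.257

Incomes under z: €7,800, €9,600, €13,000, €13,600 (q = 4 of N = 6).
Shortfall ratios (z−y)/z: 0.4730, 0.3514, 0.1216, 0.0811; sum = 1.027027.
The income-gap ratio divides by q (the poor only): 1.027027 / 4 = 0.257.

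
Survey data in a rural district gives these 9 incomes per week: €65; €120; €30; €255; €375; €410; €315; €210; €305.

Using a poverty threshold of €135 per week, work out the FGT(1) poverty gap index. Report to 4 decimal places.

0.1564

Poor units: €30, €65, €120 (q = 3 of N = 9).
Gap ratios (z−y)/z: (135−30)/135 = 0.7778; (135−65)/135 = 0.5185; (135−120)/135 = 0.1111.
Σ = 1.407407. Dividing by the full population N = 9 gives P₁ = 0.1564.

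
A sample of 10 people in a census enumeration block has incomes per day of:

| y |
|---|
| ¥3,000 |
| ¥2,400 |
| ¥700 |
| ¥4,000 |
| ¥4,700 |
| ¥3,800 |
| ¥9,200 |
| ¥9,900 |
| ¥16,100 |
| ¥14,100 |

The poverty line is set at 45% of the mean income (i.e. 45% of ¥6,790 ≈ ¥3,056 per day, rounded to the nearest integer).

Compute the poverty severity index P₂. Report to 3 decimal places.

0.064

Poor units: ¥700, ¥2,400, ¥3,000 (q = 3 of N = 10).
Shortfall ratios: (3056−700)/3056 = 0.7709; (3056−2400)/3056 = 0.2147; (3056−3000)/3056 = 0.0183.
Squared: 0.5944; 0.0461; 0.0003.
Sum = 0.640767; P₂ = 0.640767 / 10 = 0.064.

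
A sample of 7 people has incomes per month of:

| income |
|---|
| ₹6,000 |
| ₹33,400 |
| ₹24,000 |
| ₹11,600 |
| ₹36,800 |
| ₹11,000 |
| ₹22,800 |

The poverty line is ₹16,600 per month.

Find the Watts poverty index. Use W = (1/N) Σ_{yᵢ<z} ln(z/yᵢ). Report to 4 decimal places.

0.2554

Below the line: ₹6,000, ₹11,000, ₹11,600 (q = 3 of N = 7).
ln(z/y) terms: ln(16600/6000) = 1.0176; ln(16600/11000) = 0.4115; ln(16600/11600) = 0.3584.
W = 1.787548 / 7 = 0.2554.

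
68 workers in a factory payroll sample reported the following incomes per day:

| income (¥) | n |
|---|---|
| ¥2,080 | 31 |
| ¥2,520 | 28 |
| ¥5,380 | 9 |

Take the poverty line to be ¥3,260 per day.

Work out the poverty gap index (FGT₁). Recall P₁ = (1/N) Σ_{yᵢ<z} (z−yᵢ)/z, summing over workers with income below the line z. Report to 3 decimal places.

Poor units: 31×¥2,080, 28×¥2,520 (q = 59 of N = 68).
Shortfall ratios: (3260−2080)/3260 = 0.3620 (×31); (3260−2520)/3260 = 0.2270 (×28).
Sum of shortfalls = 17.576687; P₁ averages over all N: 17.576687 / 68 = 0.258.

0.258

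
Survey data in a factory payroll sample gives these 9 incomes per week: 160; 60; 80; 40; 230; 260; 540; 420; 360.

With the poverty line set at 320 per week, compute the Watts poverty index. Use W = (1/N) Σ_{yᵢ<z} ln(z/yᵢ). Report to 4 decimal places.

0.7079

Incomes under z: 40, 60, 80, 160, 230, 260 (q = 6 of N = 9).
Log gaps: ln(320/40) = 2.0794; ln(320/60) = 1.6740; ln(320/80) = 1.3863; ln(320/160) = 0.6931; ln(320/230) = 0.3302; ln(320/260) = 0.2076.
W = 6.370741 / 9 = 0.7079.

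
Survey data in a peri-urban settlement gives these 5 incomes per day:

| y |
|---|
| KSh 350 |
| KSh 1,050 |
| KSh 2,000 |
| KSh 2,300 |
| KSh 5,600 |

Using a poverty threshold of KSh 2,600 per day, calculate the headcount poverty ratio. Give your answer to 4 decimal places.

0.8000

4 of the 5 people have income below KSh 2,600.
H = 4/5 = 0.8000.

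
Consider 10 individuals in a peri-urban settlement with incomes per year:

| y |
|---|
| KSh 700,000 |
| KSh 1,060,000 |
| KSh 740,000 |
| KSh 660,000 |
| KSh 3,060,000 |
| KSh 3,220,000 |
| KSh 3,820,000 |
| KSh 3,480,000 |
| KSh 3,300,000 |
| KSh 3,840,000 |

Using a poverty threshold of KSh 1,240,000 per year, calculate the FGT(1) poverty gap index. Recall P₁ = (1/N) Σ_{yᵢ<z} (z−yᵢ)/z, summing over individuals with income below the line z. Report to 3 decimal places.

Incomes under z: KSh 660,000, KSh 700,000, KSh 740,000, KSh 1,060,000 (q = 4 of N = 10).
Normalized shortfalls: (1240000−660000)/1240000 = 0.4677; (1240000−700000)/1240000 = 0.4355; (1240000−740000)/1240000 = 0.4032; (1240000−1060000)/1240000 = 0.1452.
Σ = 1.451613. Dividing by the full population N = 10 gives P₁ = 0.145.

0.145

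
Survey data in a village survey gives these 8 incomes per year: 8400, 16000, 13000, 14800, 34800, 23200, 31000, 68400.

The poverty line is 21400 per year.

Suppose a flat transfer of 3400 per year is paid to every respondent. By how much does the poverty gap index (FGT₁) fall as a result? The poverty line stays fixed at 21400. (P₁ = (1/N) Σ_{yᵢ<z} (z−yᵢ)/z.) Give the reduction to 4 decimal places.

0.0794

Before: below the line — 8400, 13000, 14800, 16000; poverty gap index (FGT₁) = 0.195093.
After the 3400 transfer: below the line — 11800, 16400, 18200, 19400; poverty gap index (FGT₁) = 0.115654.
Reduction = 0.195093 − 0.115654 = 0.0794.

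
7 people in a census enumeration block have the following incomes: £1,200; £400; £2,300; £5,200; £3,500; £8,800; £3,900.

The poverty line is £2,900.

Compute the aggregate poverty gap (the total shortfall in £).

£4,800

Incomes under z: £400, £1,200, £2,300 (q = 3 of N = 7).
Individual gaps: 2900−400 = 2500; 2900−1200 = 1700; 2900−2300 = 600.
Aggregate gap = £4,800.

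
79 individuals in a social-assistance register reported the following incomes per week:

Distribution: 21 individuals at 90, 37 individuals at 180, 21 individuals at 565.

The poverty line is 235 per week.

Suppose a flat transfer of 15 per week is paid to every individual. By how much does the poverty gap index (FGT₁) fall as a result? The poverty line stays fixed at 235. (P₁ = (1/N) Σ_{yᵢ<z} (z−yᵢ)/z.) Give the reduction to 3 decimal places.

0.047

Before: below the line — 21×90, 37×180; poverty gap index (FGT₁) = 0.27363.
After the 15 transfer: below the line — 21×105, 37×195; poverty gap index (FGT₁) = 0.22677.
Reduction = 0.27363 − 0.22677 = 0.047.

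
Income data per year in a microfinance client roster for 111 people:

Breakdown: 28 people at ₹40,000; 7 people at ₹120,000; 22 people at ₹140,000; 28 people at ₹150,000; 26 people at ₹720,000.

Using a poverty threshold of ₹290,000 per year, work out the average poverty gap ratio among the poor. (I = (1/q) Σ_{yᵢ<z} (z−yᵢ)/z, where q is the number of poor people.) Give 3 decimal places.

Below z: 28×₹40,000, 7×₹120,000, 22×₹140,000, 28×₹150,000 (q = 85 of N = 111).
Relative gaps: 0.8621 (×28), 0.5862 (×7), 0.5172 (×22), 0.4828 (×28); sum = 53.137931.
I averages over the q = 85 poor units only: 53.137931 / 85 = 0.625.

0.625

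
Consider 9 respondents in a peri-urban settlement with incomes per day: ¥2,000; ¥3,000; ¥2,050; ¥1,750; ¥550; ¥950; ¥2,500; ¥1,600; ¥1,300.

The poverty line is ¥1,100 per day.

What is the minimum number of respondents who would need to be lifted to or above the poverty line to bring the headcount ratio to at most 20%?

1

Currently q = 2 of N = 9 are below the line (H = 0.222).
A headcount ratio of at most 20% allows at most ⌊0.20 × 9⌋ = 1 poor respondents.
So at least 2 − 1 = 1 must be lifted.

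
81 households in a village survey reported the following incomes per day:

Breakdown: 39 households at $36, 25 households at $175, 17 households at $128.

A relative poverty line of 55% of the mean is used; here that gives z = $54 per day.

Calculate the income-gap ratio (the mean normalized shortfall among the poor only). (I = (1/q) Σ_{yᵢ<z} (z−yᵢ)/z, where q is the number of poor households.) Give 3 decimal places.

Poor units: 39×$36 (q = 39 of N = 81).
Shortfall ratios (z−y)/z: 0.3333 (×39); sum = 13.000000.
I averages over the q = 39 poor units only: 13.000000 / 39 = 0.333.

0.333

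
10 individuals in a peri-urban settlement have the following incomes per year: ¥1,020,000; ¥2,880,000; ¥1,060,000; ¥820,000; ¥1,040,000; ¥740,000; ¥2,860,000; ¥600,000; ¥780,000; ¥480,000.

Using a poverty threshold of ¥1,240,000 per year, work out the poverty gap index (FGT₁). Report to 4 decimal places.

0.2726

Incomes under z: ¥480,000, ¥600,000, ¥740,000, ¥780,000, ¥820,000, ¥1,020,000, ¥1,040,000, ¥1,060,000 (q = 8 of N = 10).
Normalized shortfalls: (1240000−480000)/1240000 = 0.6129; (1240000−600000)/1240000 = 0.5161; (1240000−740000)/1240000 = 0.4032; (1240000−780000)/1240000 = 0.3710; (1240000−820000)/1240000 = 0.3387; (1240000−1020000)/1240000 = 0.1774; (1240000−1040000)/1240000 = 0.1613; (1240000−1060000)/1240000 = 0.1452.
Σ = 2.725806. Dividing by the full population N = 10 gives P₁ = 0.2726.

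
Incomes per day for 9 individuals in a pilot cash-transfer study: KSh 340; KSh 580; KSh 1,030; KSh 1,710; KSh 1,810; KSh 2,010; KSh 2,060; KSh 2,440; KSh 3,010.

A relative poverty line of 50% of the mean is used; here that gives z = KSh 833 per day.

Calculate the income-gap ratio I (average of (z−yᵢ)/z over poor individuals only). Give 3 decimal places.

0.448

Below the line: KSh 340, KSh 580 (q = 2 of N = 9).
Shortfall ratios (z−y)/z: 0.5918, 0.3037; sum = 0.895558.
I averages over the q = 2 poor units only: 0.895558 / 2 = 0.448.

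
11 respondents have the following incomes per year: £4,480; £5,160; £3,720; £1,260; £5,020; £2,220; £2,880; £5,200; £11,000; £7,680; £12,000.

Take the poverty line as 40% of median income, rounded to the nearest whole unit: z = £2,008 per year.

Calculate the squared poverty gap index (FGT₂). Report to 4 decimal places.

0.0126

Incomes under z: £1,260 (q = 1 of N = 11).
Normalized shortfalls: (2008−1260)/2008 = 0.3725.
Squared: 0.1388.
Sum = 0.138764; P₂ = 0.138764 / 11 = 0.0126.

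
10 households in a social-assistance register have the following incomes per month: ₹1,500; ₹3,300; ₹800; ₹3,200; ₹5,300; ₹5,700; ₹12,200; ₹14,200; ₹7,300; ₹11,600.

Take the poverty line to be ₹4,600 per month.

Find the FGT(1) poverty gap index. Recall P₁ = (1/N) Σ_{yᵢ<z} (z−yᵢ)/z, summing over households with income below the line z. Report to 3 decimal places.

Below z: ₹800, ₹1,500, ₹3,200, ₹3,300 (q = 4 of N = 10).
Normalized shortfalls: (4600−800)/4600 = 0.8261; (4600−1500)/4600 = 0.6739; (4600−3200)/4600 = 0.3043; (4600−3300)/4600 = 0.2826.
Σ = 2.086957. Dividing by the full population N = 10 gives P₁ = 0.209.

0.209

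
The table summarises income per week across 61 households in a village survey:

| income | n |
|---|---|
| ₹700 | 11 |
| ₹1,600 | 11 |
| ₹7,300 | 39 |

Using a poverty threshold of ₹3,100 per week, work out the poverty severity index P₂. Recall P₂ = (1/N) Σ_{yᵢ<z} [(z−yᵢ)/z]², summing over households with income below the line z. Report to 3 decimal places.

0.150

Below the line: 11×₹700, 11×₹1,600 (q = 22 of N = 61).
Normalized shortfalls: (3100−700)/3100 = 0.7742 (×11); (3100−1600)/3100 = 0.4839 (×11).
Squared: 0.5994 (×11); 0.2341 (×11).
Sum = 9.168574; P₂ = 9.168574 / 61 = 0.150.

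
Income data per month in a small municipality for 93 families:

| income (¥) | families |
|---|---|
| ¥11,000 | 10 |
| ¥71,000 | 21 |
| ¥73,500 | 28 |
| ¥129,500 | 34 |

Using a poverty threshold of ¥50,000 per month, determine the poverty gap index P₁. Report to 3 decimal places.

Poor units: 10×¥11,000 (q = 10 of N = 93).
Gap ratios (z−y)/z: (50000−11000)/50000 = 0.7800 (×10).
Σ = 7.800000. Dividing by the full population N = 93 gives P₁ = 0.084.

0.084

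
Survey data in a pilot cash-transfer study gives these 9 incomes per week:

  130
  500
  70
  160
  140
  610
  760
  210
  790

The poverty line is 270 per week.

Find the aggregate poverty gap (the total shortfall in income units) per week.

640

Poor units: 70, 130, 140, 160, 210 (q = 5 of N = 9).
Individual gaps: 270−70 = 200; 270−130 = 140; 270−140 = 130; 270−160 = 110; 270−210 = 60.
Aggregate gap = 640.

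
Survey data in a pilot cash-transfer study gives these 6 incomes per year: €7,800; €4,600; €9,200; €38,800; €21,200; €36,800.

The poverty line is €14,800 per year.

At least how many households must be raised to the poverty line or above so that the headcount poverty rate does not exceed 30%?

Currently q = 3 of N = 6 are below the line (H = 0.500).
A headcount ratio of at most 30% allows at most ⌊0.30 × 6⌋ = 1 poor households.
So at least 3 − 1 = 2 must be lifted.

2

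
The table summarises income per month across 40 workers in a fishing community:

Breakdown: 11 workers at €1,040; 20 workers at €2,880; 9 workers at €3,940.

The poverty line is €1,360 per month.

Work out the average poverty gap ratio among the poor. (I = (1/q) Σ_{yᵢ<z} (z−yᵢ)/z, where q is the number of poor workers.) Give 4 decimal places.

0.2353

Poor units: 11×€1,040 (q = 11 of N = 40).
Shortfall ratios (z−y)/z: 0.2353 (×11); sum = 2.588235.
I averages over the q = 11 poor units only: 2.588235 / 11 = 0.2353.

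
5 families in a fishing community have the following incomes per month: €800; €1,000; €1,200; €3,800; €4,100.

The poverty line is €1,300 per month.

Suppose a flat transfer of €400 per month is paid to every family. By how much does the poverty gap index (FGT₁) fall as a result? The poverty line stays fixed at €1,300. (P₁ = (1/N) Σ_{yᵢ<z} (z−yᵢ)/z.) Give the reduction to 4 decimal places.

0.1231

Before: below the line — €800, €1,000, €1,200; poverty gap index (FGT₁) = 0.138462.
After the €400 transfer: below the line — €1,200; poverty gap index (FGT₁) = 0.015385.
Reduction = 0.138462 − 0.015385 = 0.1231.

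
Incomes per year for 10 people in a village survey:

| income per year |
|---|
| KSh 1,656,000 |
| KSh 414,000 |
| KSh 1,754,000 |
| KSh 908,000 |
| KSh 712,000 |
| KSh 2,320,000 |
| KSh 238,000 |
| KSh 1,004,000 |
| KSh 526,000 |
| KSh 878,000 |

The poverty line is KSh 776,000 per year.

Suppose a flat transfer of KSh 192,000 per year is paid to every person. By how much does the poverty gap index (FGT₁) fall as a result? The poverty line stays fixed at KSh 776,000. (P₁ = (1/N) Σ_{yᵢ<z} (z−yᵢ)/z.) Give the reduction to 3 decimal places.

0.082

Before: below the line — KSh 238,000, KSh 414,000, KSh 526,000, KSh 712,000; poverty gap index (FGT₁) = 0.15644.
After the KSh 192,000 transfer: below the line — KSh 430,000, KSh 606,000, KSh 718,000; poverty gap index (FGT₁) = 0.07397.
Reduction = 0.15644 − 0.07397 = 0.082.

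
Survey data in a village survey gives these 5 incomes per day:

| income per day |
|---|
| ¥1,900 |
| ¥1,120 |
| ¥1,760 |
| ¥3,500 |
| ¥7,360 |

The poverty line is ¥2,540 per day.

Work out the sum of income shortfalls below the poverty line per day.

Poor units: ¥1,120, ¥1,760, ¥1,900 (q = 3 of N = 5).
Individual gaps: 2540−1120 = 1420; 2540−1760 = 780; 2540−1900 = 640.
Aggregate gap = ¥2,840.

¥2,840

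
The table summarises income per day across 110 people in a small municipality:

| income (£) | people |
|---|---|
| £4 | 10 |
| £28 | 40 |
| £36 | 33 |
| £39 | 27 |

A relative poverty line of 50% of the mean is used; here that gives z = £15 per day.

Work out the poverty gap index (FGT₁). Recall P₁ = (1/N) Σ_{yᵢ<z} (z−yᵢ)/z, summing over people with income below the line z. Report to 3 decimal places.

Below z: 10×£4 (q = 10 of N = 110).
Gap ratios (z−y)/z: (15−4)/15 = 0.7333 (×10).
Sum of shortfalls = 7.333333; P₁ averages over all N: 7.333333 / 110 = 0.067.

0.067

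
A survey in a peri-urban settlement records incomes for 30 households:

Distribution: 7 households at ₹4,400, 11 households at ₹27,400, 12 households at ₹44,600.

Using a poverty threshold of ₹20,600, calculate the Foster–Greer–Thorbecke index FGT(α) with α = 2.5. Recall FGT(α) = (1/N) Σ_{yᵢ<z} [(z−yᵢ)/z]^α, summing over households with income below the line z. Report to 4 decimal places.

0.1280

Below the line: 7×₹4,400 (q = 7 of N = 30).
Normalized shortfalls: (20600−4400)/20600 = 0.7864 (×7).
Raised to α = 2.5: 0.54843 (×7).
Sum = 3.838995; FGT(2.5) = 3.838995 / 30 = 0.1280.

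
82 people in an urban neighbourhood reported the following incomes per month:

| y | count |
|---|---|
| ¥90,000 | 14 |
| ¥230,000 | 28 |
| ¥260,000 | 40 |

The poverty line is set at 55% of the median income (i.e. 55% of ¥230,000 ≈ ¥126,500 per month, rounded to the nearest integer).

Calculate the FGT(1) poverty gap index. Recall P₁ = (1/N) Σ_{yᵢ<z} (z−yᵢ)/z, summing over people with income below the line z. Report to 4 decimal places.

0.0493

Below the line: 14×¥90,000 (q = 14 of N = 82).
Gap ratios (z−y)/z: (126500−90000)/126500 = 0.2885 (×14).
Sum of shortfalls = 4.039526; P₁ averages over all N: 4.039526 / 82 = 0.0493.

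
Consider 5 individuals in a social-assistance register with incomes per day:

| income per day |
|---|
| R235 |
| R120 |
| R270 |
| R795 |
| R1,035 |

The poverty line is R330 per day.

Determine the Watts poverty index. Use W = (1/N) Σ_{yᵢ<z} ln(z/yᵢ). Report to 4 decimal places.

0.3104

Below z: R120, R235, R270 (q = 3 of N = 5).
Log gaps: ln(330/120) = 1.0116; ln(330/235) = 0.3395; ln(330/270) = 0.2007.
W = 1.551779 / 5 = 0.3104.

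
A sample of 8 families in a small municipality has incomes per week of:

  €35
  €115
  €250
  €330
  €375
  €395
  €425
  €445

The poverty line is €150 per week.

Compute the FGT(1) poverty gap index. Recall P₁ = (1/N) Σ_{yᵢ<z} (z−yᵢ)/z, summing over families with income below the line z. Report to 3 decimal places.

0.125

Below the line: €35, €115 (q = 2 of N = 8).
Shortfall ratios: (150−35)/150 = 0.7667; (150−115)/150 = 0.2333.
Sum of shortfalls = 1.000000; P₁ averages over all N: 1.000000 / 8 = 0.125.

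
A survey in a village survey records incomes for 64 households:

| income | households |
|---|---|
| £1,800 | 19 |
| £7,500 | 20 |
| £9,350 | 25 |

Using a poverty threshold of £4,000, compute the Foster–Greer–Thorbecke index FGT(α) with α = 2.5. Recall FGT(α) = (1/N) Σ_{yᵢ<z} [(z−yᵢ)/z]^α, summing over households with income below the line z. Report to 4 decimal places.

0.0666

Incomes under z: 19×£1,800 (q = 19 of N = 64).
Relative gaps: (4000−1800)/4000 = 0.5500 (×19).
Raised to α = 2.5: 0.22434 (×19).
Sum = 4.262460; FGT(2.5) = 4.262460 / 64 = 0.0666.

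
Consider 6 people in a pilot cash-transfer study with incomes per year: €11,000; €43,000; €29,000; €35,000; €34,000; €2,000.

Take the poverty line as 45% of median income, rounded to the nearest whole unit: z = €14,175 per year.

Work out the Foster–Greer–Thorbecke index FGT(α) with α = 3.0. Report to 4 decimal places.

Poor units: €2,000, €11,000 (q = 2 of N = 6).
Shortfall ratios: (14175−2000)/14175 = 0.8589; (14175−11000)/14175 = 0.2240.
Raised to α = 3.0: 0.63363; 0.01124.
Sum = 0.644870; FGT(3.0) = 0.644870 / 6 = 0.1075.

0.1075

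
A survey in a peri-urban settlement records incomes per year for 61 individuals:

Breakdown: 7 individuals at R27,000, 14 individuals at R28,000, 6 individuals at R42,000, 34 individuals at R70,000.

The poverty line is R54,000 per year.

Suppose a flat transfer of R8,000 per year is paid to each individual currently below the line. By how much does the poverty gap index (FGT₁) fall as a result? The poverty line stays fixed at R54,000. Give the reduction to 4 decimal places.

0.0656

Before: below the line — 7×R27,000, 14×R28,000, 6×R42,000; poverty gap index (FGT₁) = 0.189739.
After the R8,000 transfer: below the line — 7×R35,000, 14×R36,000, 6×R50,000; poverty gap index (FGT₁) = 0.124165.
Reduction = 0.189739 − 0.124165 = 0.0656.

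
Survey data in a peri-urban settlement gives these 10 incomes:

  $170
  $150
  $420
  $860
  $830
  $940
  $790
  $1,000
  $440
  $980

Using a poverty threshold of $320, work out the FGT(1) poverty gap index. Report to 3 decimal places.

Below the line: $150, $170 (q = 2 of N = 10).
Shortfall ratios: (320−150)/320 = 0.5312; (320−170)/320 = 0.4688.
Sum of shortfalls = 1.000000; P₁ averages over all N: 1.000000 / 10 = 0.100.

0.100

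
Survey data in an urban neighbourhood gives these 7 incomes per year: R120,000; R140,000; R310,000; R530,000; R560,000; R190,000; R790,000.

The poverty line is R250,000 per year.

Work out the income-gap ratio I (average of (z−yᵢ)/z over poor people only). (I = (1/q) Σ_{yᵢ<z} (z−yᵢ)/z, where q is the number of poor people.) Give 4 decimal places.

Below z: R120,000, R140,000, R190,000 (q = 3 of N = 7).
Shortfall ratios (z−y)/z: 0.5200, 0.4400, 0.2400; sum = 1.200000.
The income-gap ratio divides by q (the poor only): 1.200000 / 3 = 0.4000.

0.4000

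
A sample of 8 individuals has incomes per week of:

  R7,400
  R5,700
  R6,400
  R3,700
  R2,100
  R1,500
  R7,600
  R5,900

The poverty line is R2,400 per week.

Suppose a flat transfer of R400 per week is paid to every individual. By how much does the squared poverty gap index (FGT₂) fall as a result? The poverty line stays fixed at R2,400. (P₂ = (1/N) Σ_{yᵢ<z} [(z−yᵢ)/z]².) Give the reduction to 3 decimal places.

Before: below the line — R1,500, R2,100; squared poverty gap index (FGT₂) = 0.01953.
After the R400 transfer: below the line — R1,900; squared poverty gap index (FGT₂) = 0.00543.
Reduction = 0.01953 − 0.00543 = 0.014.

0.014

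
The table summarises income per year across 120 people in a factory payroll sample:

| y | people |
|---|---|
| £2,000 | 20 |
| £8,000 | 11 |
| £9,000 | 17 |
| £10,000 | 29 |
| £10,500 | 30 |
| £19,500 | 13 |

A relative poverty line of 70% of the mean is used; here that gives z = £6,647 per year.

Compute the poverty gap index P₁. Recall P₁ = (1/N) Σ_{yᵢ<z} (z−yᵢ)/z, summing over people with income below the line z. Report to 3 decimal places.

Poor units: 20×£2,000 (q = 20 of N = 120).
Normalized shortfalls: (6647−2000)/6647 = 0.6991 (×20).
Σ = 13.982248. Dividing by the full population N = 120 gives P₁ = 0.117.

0.117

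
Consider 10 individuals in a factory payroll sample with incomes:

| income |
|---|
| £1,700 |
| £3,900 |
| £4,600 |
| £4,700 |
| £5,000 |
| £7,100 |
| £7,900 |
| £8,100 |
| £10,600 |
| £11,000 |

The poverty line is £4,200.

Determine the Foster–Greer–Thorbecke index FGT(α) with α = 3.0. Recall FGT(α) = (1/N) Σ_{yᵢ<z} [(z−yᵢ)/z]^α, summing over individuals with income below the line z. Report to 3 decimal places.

0.021

Incomes under z: £1,700, £3,900 (q = 2 of N = 10).
Shortfall ratios: (4200−1700)/4200 = 0.5952; (4200−3900)/4200 = 0.0714.
Raised to α = 3.0: 0.21090; 0.00036.
Sum = 0.211262; FGT(3.0) = 0.211262 / 10 = 0.021.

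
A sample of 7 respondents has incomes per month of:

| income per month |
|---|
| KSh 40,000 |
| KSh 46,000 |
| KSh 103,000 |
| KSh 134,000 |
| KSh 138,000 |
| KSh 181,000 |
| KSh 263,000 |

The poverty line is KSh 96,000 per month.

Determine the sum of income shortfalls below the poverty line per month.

Poor units: KSh 40,000, KSh 46,000 (q = 2 of N = 7).
Individual gaps: 96000−40000 = 56000; 96000−46000 = 50000.
Aggregate gap = KSh 106,000.

KSh 106,000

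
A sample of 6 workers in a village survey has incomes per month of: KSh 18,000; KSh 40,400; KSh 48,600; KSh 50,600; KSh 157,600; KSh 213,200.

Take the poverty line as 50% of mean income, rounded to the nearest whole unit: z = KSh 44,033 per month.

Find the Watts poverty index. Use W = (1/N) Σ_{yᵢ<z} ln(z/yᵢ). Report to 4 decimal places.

Below z: KSh 18,000, KSh 40,400 (q = 2 of N = 6).
ln(z/y) terms: ln(44033/18000) = 0.8946; ln(44033/40400) = 0.0861.
W = 0.980677 / 6 = 0.1634.

0.1634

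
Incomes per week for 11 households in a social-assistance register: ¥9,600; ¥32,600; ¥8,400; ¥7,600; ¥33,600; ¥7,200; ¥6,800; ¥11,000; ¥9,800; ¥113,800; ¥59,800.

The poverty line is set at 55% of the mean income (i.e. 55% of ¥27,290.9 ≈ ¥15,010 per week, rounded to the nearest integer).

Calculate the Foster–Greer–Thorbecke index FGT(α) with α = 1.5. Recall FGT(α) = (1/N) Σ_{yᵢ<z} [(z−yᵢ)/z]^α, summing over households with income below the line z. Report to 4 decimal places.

0.1798

Poor units: ¥6,800, ¥7,200, ¥7,600, ¥8,400, ¥9,600, ¥9,800, ¥11,000 (q = 7 of N = 11).
Shortfall ratios: (15010−6800)/15010 = 0.5470; (15010−7200)/15010 = 0.5203; (15010−7600)/15010 = 0.4937; (15010−8400)/15010 = 0.4404; (15010−9600)/15010 = 0.3604; (15010−9800)/15010 = 0.3471; (15010−11000)/15010 = 0.2672.
Raised to α = 1.5: 0.40452; 0.37532; 0.34686; 0.29223; 0.21638; 0.20450; 0.13808.
Sum = 1.977908; FGT(1.5) = 1.977908 / 11 = 0.1798.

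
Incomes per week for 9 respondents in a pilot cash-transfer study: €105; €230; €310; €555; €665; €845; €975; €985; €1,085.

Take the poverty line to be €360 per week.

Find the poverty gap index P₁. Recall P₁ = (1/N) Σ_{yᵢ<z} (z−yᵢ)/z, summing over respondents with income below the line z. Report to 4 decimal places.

0.1343

Incomes under z: €105, €230, €310 (q = 3 of N = 9).
Relative gaps: (360−105)/360 = 0.7083; (360−230)/360 = 0.3611; (360−310)/360 = 0.1389.
Σ = 1.208333. Dividing by the full population N = 9 gives P₁ = 0.1343.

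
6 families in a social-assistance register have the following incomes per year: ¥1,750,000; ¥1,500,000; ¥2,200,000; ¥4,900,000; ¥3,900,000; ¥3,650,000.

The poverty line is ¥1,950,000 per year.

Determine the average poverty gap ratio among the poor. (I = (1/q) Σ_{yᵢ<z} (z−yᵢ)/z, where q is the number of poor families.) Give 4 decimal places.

0.1667

Below z: ¥1,500,000, ¥1,750,000 (q = 2 of N = 6).
Shortfall ratios (z−y)/z: 0.2308, 0.1026; sum = 0.333333.
I averages over the q = 2 poor units only: 0.333333 / 2 = 0.1667.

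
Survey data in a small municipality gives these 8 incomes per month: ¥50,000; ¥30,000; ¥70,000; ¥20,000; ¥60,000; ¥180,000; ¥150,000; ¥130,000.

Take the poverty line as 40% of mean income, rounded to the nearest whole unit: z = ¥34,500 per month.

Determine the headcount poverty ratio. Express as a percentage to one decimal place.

2 of the 8 people have income below ¥34,500.
H = 2/8 = 25.0%.

25.0%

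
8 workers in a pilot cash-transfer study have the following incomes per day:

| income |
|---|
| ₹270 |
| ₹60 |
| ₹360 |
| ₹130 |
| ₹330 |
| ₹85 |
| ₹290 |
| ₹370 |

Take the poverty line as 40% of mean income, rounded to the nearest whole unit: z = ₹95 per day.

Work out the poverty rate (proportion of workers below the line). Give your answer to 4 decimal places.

0.2500

2 of the 8 workers have income below ₹95.
H = 2/8 = 0.2500.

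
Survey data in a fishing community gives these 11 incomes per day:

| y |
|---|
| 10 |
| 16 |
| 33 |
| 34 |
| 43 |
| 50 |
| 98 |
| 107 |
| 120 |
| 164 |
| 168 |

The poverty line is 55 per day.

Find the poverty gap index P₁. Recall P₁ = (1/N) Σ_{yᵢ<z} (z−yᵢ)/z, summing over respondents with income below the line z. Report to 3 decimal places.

0.238

Below z: 10, 16, 33, 34, 43, 50 (q = 6 of N = 11).
Relative gaps: (55−10)/55 = 0.8182; (55−16)/55 = 0.7091; (55−33)/55 = 0.4000; (55−34)/55 = 0.3818; (55−43)/55 = 0.2182; (55−50)/55 = 0.0909.
Σ = 2.618182. Dividing by the full population N = 11 gives P₁ = 0.238.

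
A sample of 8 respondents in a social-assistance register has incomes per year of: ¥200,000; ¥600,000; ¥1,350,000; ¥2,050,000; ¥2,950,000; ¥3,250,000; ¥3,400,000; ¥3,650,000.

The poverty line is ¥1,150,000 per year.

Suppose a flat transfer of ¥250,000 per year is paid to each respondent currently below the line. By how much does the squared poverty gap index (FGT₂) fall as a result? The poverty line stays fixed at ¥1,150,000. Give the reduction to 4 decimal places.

Before: below the line — ¥200,000, ¥600,000; squared poverty gap index (FGT₂) = 0.113894.
After the ¥250,000 transfer: below the line — ¥450,000, ¥850,000; squared poverty gap index (FGT₂) = 0.054820.
Reduction = 0.113894 − 0.054820 = 0.0591.

0.0591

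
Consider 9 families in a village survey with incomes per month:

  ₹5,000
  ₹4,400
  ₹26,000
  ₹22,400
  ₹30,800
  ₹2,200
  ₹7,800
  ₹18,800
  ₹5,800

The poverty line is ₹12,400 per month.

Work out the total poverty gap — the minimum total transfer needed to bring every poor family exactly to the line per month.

₹36,800

Poor units: ₹2,200, ₹4,400, ₹5,000, ₹5,800, ₹7,800 (q = 5 of N = 9).
Individual gaps: 12400−2200 = 10200; 12400−4400 = 8000; 12400−5000 = 7400; 12400−5800 = 6600; 12400−7800 = 4600.
Aggregate gap = ₹36,800.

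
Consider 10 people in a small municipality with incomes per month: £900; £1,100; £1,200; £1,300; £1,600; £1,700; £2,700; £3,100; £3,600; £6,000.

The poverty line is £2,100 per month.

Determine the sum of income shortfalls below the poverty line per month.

Poor units: £900, £1,100, £1,200, £1,300, £1,600, £1,700 (q = 6 of N = 10).
Individual gaps: 2100−900 = 1200; 2100−1100 = 1000; 2100−1200 = 900; 2100−1300 = 800; 2100−1600 = 500; 2100−1700 = 400.
Aggregate gap = £4,800.

£4,800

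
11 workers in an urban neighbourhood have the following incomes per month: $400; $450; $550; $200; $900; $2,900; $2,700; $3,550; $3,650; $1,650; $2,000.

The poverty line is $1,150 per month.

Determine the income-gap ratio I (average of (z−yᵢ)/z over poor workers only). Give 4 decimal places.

0.5652

Below the line: $200, $400, $450, $550, $900 (q = 5 of N = 11).
Relative gaps: 0.8261, 0.6522, 0.6087, 0.5217, 0.2174; sum = 2.826087.
I averages over the q = 5 poor units only: 2.826087 / 5 = 0.5652.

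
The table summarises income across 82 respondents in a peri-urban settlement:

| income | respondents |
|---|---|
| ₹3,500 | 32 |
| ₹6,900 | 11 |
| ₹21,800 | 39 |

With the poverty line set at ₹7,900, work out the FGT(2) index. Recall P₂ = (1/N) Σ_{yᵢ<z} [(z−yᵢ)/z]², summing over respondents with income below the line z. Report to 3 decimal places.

Below the line: 32×₹3,500, 11×₹6,900 (q = 43 of N = 82).
Shortfall ratios: (7900−3500)/7900 = 0.5570 (×32); (7900−6900)/7900 = 0.1266 (×11).
Squared: 0.3102 (×32); 0.0160 (×11).
Sum = 10.102868; P₂ = 10.102868 / 82 = 0.123.

0.123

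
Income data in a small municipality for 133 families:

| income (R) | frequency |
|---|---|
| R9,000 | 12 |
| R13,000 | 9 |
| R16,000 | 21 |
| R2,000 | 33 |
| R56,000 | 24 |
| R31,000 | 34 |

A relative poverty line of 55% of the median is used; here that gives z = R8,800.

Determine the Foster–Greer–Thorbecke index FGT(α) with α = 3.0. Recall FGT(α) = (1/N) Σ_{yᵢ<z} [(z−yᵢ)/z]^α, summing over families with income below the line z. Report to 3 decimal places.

0.114

Incomes under z: 33×R2,000 (q = 33 of N = 133).
Normalized shortfalls: (8800−2000)/8800 = 0.7727 (×33).
Raised to α = 3.0: 0.46140 (×33).
Sum = 15.226240; FGT(3.0) = 15.226240 / 133 = 0.114.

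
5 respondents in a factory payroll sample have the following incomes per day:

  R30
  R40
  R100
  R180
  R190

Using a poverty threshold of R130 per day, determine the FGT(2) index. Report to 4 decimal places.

0.2249

Below the line: R30, R40, R100 (q = 3 of N = 5).
Shortfall ratios: (130−30)/130 = 0.7692; (130−40)/130 = 0.6923; (130−100)/130 = 0.2308.
Squared: 0.5917; 0.4793; 0.0533.
Sum = 1.124260; P₂ = 1.124260 / 5 = 0.2249.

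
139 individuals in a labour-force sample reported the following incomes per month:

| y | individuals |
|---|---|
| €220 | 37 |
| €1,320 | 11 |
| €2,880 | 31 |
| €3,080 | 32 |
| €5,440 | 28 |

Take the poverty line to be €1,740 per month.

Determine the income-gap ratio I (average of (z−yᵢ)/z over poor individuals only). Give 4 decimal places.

0.7287

Below the line: 37×€220, 11×€1,320 (q = 48 of N = 139).
Shortfall ratios (z−y)/z: 0.8736 (×37), 0.2414 (×11); sum = 34.977011.
The income-gap ratio divides by q (the poor only): 34.977011 / 48 = 0.7287.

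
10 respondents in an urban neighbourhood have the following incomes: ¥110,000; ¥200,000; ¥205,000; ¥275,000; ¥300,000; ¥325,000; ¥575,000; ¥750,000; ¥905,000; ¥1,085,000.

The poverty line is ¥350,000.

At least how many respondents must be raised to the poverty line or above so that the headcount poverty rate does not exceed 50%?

6 of the 10 respondents are poor, so H = 6/10 = 0.600.
A headcount ratio of at most 50% allows at most ⌊0.50 × 10⌋ = 5 poor respondents.
So at least 6 − 5 = 1 must be lifted.

1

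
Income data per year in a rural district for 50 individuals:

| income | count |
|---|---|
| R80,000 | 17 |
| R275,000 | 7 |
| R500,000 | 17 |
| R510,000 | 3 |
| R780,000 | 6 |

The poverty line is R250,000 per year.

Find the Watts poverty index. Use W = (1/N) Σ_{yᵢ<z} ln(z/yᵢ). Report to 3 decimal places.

Incomes under z: 17×R80,000 (q = 17 of N = 50).
ln(z/y) terms: ln(250000/80000) = 1.1394 (×17).
W = 19.370383 / 50 = 0.387.

0.387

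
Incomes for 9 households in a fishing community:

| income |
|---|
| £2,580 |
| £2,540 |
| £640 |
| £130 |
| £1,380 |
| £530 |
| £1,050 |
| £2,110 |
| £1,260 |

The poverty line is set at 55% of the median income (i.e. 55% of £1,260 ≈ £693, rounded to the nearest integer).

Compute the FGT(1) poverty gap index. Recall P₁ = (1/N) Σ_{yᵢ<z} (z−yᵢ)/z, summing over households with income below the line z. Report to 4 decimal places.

Below z: £130, £530, £640 (q = 3 of N = 9).
Shortfall ratios: (693−130)/693 = 0.8124; (693−530)/693 = 0.2352; (693−640)/693 = 0.0765.
Σ = 1.124098. Dividing by the full population N = 9 gives P₁ = 0.1249.

0.1249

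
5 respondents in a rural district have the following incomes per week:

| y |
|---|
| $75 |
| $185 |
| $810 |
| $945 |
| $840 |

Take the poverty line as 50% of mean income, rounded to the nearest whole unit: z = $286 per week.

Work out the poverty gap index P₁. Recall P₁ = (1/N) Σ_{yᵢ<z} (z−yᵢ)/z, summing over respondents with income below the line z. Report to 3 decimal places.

Below z: $75, $185 (q = 2 of N = 5).
Gap ratios (z−y)/z: (286−75)/286 = 0.7378; (286−185)/286 = 0.3531.
Sum of shortfalls = 1.090909; P₁ averages over all N: 1.090909 / 5 = 0.218.

0.218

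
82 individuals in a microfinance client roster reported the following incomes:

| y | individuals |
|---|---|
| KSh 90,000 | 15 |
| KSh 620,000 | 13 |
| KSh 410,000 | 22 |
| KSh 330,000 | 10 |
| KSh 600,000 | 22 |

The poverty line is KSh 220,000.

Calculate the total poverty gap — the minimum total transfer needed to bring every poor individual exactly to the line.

Poor units: 15×KSh 90,000 (q = 15 of N = 82).
Individual gaps: 15×(220000−90000) = 1950000.
Aggregate gap = KSh 1,950,000.

KSh 1,950,000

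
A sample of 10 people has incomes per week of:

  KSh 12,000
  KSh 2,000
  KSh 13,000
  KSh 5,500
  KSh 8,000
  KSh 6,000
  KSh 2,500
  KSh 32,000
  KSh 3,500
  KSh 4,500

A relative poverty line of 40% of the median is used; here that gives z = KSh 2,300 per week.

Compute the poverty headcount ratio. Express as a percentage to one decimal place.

1 of the 10 people have income below KSh 2,300.
H = 1/10 = 10.0%.

10.0%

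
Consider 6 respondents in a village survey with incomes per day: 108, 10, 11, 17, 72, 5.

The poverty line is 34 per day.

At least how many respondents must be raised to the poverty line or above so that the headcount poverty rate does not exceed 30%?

3

Currently q = 4 of N = 6 are below the line (H = 0.667).
A headcount ratio of at most 30% allows at most ⌊0.30 × 6⌋ = 1 poor respondents.
So at least 4 − 1 = 3 must be lifted.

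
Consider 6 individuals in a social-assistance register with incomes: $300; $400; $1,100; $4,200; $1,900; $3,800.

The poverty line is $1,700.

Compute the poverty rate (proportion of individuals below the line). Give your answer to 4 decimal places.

0.5000

3 of the 6 individuals have income below $1,700.
H = 3/6 = 0.5000.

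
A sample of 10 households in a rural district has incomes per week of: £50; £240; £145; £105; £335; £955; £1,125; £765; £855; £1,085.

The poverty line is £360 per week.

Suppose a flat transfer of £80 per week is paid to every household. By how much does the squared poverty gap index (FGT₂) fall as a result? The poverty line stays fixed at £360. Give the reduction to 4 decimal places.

0.0918

Before: below the line — £50, £105, £145, £240, £335; squared poverty gap index (FGT₂) = 0.171586.
After the £80 transfer: below the line — £130, £185, £225, £320; squared poverty gap index (FGT₂) = 0.079745.
Reduction = 0.171586 − 0.079745 = 0.0918.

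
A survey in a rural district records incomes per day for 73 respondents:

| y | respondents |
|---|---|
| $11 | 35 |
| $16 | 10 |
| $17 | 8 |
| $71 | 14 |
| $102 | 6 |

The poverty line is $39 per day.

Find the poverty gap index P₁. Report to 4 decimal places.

0.4868

Incomes under z: 35×$11, 10×$16, 8×$17 (q = 53 of N = 73).
Gap ratios (z−y)/z: (39−11)/39 = 0.7179 (×35); (39−16)/39 = 0.5897 (×10); (39−17)/39 = 0.5641 (×8).
Σ = 35.538462. Dividing by the full population N = 73 gives P₁ = 0.4868.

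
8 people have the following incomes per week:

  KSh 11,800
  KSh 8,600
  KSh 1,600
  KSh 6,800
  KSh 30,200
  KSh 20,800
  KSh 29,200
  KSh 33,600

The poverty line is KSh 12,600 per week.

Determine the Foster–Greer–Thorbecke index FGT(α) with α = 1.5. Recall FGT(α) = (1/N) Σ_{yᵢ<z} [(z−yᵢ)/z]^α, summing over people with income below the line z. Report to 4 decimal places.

0.1654

Incomes under z: KSh 1,600, KSh 6,800, KSh 8,600, KSh 11,800 (q = 4 of N = 8).
Gap ratios (z−y)/z: (12600−1600)/12600 = 0.8730; (12600−6800)/12600 = 0.4603; (12600−8600)/12600 = 0.3175; (12600−11800)/12600 = 0.0635.
Raised to α = 1.5: 0.81571; 0.31231; 0.17887; 0.01600.
Sum = 1.322882; FGT(1.5) = 1.322882 / 8 = 0.1654.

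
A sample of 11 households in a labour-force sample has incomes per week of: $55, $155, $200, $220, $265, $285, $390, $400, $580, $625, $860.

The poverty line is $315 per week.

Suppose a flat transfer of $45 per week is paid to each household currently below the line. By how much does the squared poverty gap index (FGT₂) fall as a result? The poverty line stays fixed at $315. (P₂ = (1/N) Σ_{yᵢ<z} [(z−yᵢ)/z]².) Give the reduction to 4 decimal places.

0.0476

Before: below the line — $55, $155, $200, $220, $265, $285; squared poverty gap index (FGT₂) = 0.108889.
After the $45 transfer: below the line — $100, $200, $245, $265, $310; squared poverty gap index (FGT₂) = 0.061270.
Reduction = 0.108889 − 0.061270 = 0.0476.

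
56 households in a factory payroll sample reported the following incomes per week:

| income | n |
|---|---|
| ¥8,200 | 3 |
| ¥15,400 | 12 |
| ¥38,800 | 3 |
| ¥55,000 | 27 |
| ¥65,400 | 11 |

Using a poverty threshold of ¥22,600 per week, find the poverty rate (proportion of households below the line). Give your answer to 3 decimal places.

0.268

15 of the 56 households have income below ¥22,600.
H = 15/56 = 0.268.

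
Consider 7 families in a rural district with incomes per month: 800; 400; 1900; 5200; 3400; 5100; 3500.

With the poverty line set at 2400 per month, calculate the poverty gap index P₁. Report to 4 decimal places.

0.2440

Incomes under z: 400, 800, 1900 (q = 3 of N = 7).
Normalized shortfalls: (2400−400)/2400 = 0.8333; (2400−800)/2400 = 0.6667; (2400−1900)/2400 = 0.2083.
Sum of shortfalls = 1.708333; P₁ averages over all N: 1.708333 / 7 = 0.2440.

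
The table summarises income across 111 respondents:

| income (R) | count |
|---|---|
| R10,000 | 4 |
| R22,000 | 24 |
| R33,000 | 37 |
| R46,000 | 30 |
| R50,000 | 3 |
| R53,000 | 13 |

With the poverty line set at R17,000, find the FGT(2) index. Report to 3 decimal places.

0.006

Poor units: 4×R10,000 (q = 4 of N = 111).
Gap ratios (z−y)/z: (17000−10000)/17000 = 0.4118 (×4).
Squared: 0.1696 (×4).
Sum = 0.678201; P₂ = 0.678201 / 111 = 0.006.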